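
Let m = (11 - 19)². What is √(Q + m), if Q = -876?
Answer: 2*I*√203 ≈ 28.496*I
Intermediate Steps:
m = 64 (m = (-8)² = 64)
√(Q + m) = √(-876 + 64) = √(-812) = 2*I*√203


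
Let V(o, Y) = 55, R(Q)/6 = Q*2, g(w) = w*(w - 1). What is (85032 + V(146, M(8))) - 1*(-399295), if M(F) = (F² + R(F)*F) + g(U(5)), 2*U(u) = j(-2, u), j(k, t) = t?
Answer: 484382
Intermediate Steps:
U(u) = u/2
g(w) = w*(-1 + w)
R(Q) = 12*Q (R(Q) = 6*(Q*2) = 6*(2*Q) = 12*Q)
M(F) = 15/4 + 13*F² (M(F) = (F² + (12*F)*F) + ((½)*5)*(-1 + (½)*5) = (F² + 12*F²) + 5*(-1 + 5/2)/2 = 13*F² + (5/2)*(3/2) = 13*F² + 15/4 = 15/4 + 13*F²)
(85032 + V(146, M(8))) - 1*(-399295) = (85032 + 55) - 1*(-399295) = 85087 + 399295 = 484382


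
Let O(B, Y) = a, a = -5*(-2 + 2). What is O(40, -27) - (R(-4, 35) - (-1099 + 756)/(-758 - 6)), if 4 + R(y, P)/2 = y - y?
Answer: 6455/764 ≈ 8.4490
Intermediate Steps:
a = 0 (a = -5*0 = 0)
O(B, Y) = 0
R(y, P) = -8 (R(y, P) = -8 + 2*(y - y) = -8 + 2*0 = -8 + 0 = -8)
O(40, -27) - (R(-4, 35) - (-1099 + 756)/(-758 - 6)) = 0 - (-8 - (-1099 + 756)/(-758 - 6)) = 0 - (-8 - (-343)/(-764)) = 0 - (-8 - (-343)*(-1)/764) = 0 - (-8 - 1*343/764) = 0 - (-8 - 343/764) = 0 - 1*(-6455/764) = 0 + 6455/764 = 6455/764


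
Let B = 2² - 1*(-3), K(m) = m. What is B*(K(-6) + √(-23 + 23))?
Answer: -42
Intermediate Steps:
B = 7 (B = 4 + 3 = 7)
B*(K(-6) + √(-23 + 23)) = 7*(-6 + √(-23 + 23)) = 7*(-6 + √0) = 7*(-6 + 0) = 7*(-6) = -42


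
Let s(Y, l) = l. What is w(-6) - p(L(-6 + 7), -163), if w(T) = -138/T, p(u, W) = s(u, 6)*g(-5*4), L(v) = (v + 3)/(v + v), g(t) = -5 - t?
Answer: -67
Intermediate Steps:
L(v) = (3 + v)/(2*v) (L(v) = (3 + v)/((2*v)) = (3 + v)*(1/(2*v)) = (3 + v)/(2*v))
p(u, W) = 90 (p(u, W) = 6*(-5 - (-5)*4) = 6*(-5 - 1*(-20)) = 6*(-5 + 20) = 6*15 = 90)
w(-6) - p(L(-6 + 7), -163) = -138/(-6) - 1*90 = -138*(-⅙) - 90 = 23 - 90 = -67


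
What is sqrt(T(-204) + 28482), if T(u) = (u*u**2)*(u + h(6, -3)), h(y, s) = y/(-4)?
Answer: sqrt(1744654434) ≈ 41769.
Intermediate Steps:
h(y, s) = -y/4 (h(y, s) = y*(-1/4) = -y/4)
T(u) = u**3*(-3/2 + u) (T(u) = (u*u**2)*(u - 1/4*6) = u**3*(u - 3/2) = u**3*(-3/2 + u))
sqrt(T(-204) + 28482) = sqrt((-204)**3*(-3/2 - 204) + 28482) = sqrt(-8489664*(-411/2) + 28482) = sqrt(1744625952 + 28482) = sqrt(1744654434)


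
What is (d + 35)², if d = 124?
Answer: 25281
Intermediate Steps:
(d + 35)² = (124 + 35)² = 159² = 25281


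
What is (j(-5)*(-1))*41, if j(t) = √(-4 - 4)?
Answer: -82*I*√2 ≈ -115.97*I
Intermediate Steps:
j(t) = 2*I*√2 (j(t) = √(-8) = 2*I*√2)
(j(-5)*(-1))*41 = ((2*I*√2)*(-1))*41 = -2*I*√2*41 = -82*I*√2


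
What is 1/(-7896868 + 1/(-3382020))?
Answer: -3382020/26707365513361 ≈ -1.2663e-7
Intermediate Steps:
1/(-7896868 + 1/(-3382020)) = 1/(-7896868 - 1/3382020) = 1/(-26707365513361/3382020) = -3382020/26707365513361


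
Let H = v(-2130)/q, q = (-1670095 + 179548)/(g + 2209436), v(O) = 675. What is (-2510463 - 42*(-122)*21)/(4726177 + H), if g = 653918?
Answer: -1193858091291/2347552061623 ≈ -0.50855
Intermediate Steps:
q = -1490547/2863354 (q = (-1670095 + 179548)/(653918 + 2209436) = -1490547/2863354 ≈ -0.52056)
H = -644254650/496849 (H = 675/(-1490547/2863354) = 675*(-2863354/1490547) = -644254650/496849 ≈ -1296.7)
(-2510463 - 42*(-122)*21)/(4726177 + H) = (-2510463 - 42*(-122)*21)/(4726177 - 644254650/496849) = (-2510463 + 5124*21)/(2347552061623/496849) = (-2510463 + 107604)*(496849/2347552061623) = -2402859*496849/2347552061623 = -1193858091291/2347552061623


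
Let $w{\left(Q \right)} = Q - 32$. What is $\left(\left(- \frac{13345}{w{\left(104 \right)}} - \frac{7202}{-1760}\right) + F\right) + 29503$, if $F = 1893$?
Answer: $\frac{247220779}{7920} \approx 31215.0$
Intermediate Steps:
$w{\left(Q \right)} = -32 + Q$ ($w{\left(Q \right)} = Q - 32 = -32 + Q$)
$\left(\left(- \frac{13345}{w{\left(104 \right)}} - \frac{7202}{-1760}\right) + F\right) + 29503 = \left(\left(- \frac{13345}{-32 + 104} - \frac{7202}{-1760}\right) + 1893\right) + 29503 = \left(\left(- \frac{13345}{72} - - \frac{3601}{880}\right) + 1893\right) + 29503 = \left(\left(\left(-13345\right) \frac{1}{72} + \frac{3601}{880}\right) + 1893\right) + 29503 = \left(\left(- \frac{13345}{72} + \frac{3601}{880}\right) + 1893\right) + 29503 = \left(- \frac{1435541}{7920} + 1893\right) + 29503 = \frac{13557019}{7920} + 29503 = \frac{247220779}{7920}$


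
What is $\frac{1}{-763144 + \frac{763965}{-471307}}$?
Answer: $- \frac{471307}{359675873173} \approx -1.3104 \cdot 10^{-6}$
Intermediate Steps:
$\frac{1}{-763144 + \frac{763965}{-471307}} = \frac{1}{-763144 + 763965 \left(- \frac{1}{471307}\right)} = \frac{1}{-763144 - \frac{763965}{471307}} = \frac{1}{- \frac{359675873173}{471307}} = - \frac{471307}{359675873173}$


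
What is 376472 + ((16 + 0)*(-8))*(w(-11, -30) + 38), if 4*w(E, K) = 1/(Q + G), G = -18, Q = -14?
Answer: 371609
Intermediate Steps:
w(E, K) = -1/128 (w(E, K) = 1/(4*(-14 - 18)) = (¼)/(-32) = (¼)*(-1/32) = -1/128)
376472 + ((16 + 0)*(-8))*(w(-11, -30) + 38) = 376472 + ((16 + 0)*(-8))*(-1/128 + 38) = 376472 + (16*(-8))*(4863/128) = 376472 - 128*4863/128 = 376472 - 4863 = 371609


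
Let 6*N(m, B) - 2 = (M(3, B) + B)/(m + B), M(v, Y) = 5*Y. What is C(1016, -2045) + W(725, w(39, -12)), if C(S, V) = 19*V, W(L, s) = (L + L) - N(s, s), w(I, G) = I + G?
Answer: -224435/6 ≈ -37406.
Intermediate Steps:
N(m, B) = 1/3 + B/(B + m) (N(m, B) = 1/3 + ((5*B + B)/(m + B))/6 = 1/3 + ((6*B)/(B + m))/6 = 1/3 + (6*B/(B + m))/6 = 1/3 + B/(B + m))
w(I, G) = G + I
W(L, s) = -5/6 + 2*L (W(L, s) = (L + L) - (s + 4*s)/(3*(s + s)) = 2*L - 5*s/(3*(2*s)) = 2*L - 1/(2*s)*5*s/3 = 2*L - 1*5/6 = 2*L - 5/6 = -5/6 + 2*L)
C(1016, -2045) + W(725, w(39, -12)) = 19*(-2045) + (-5/6 + 2*725) = -38855 + (-5/6 + 1450) = -38855 + 8695/6 = -224435/6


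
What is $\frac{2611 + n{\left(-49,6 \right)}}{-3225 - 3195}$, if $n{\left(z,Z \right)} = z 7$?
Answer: $- \frac{189}{535} \approx -0.35327$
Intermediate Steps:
$n{\left(z,Z \right)} = 7 z$
$\frac{2611 + n{\left(-49,6 \right)}}{-3225 - 3195} = \frac{2611 + 7 \left(-49\right)}{-3225 - 3195} = \frac{2611 - 343}{-6420} = 2268 \left(- \frac{1}{6420}\right) = - \frac{189}{535}$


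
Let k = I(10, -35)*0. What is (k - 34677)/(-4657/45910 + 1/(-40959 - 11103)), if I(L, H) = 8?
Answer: 20720950236585/60624661 ≈ 3.4179e+5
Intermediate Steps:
k = 0 (k = 8*0 = 0)
(k - 34677)/(-4657/45910 + 1/(-40959 - 11103)) = (0 - 34677)/(-4657/45910 + 1/(-40959 - 11103)) = -34677/(-4657*1/45910 + 1/(-52062)) = -34677/(-4657/45910 - 1/52062) = -34677/(-60624661/597541605) = -34677*(-597541605/60624661) = 20720950236585/60624661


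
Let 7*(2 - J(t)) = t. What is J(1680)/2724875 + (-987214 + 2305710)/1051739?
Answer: 3592486474118/2865857307625 ≈ 1.2535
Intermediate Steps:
J(t) = 2 - t/7
J(1680)/2724875 + (-987214 + 2305710)/1051739 = (2 - 1/7*1680)/2724875 + (-987214 + 2305710)/1051739 = (2 - 240)*(1/2724875) + 1318496*(1/1051739) = -238*1/2724875 + 1318496/1051739 = -238/2724875 + 1318496/1051739 = 3592486474118/2865857307625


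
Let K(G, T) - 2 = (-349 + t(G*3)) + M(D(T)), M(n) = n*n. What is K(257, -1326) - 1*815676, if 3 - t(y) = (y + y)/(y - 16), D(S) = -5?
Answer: -616077767/755 ≈ -8.1600e+5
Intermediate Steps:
t(y) = 3 - 2*y/(-16 + y) (t(y) = 3 - (y + y)/(y - 16) = 3 - 2*y/(-16 + y))
M(n) = n**2
K(G, T) = -322 + (-48 + 3*G)/(-16 + 3*G) (K(G, T) = 2 + ((-349 + (-48 + G*3)/(-16 + G*3)) + (-5)**2) = 2 + ((-349 + (-48 + 3*G)/(-16 + 3*G)) + 25) = 2 + (-324 + (-48 + 3*G)/(-16 + 3*G)) = -322 + (-48 + 3*G)/(-16 + 3*G))
K(257, -1326) - 1*815676 = (5104 - 963*257)/(-16 + 3*257) - 1*815676 = (5104 - 247491)/(-16 + 771) - 815676 = -242387/755 - 815676 = -616077767/755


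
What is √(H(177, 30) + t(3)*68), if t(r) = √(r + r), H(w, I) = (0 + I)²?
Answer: 2*√(225 + 17*√6) ≈ 32.658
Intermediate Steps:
H(w, I) = I²
t(r) = √2*√r (t(r) = √(2*r) = √2*√r)
√(H(177, 30) + t(3)*68) = √(30² + (√2*√3)*68) = √(900 + √6*68) = √(900 + 68*√6)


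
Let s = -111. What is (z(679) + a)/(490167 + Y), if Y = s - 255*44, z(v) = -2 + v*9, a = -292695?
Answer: -143293/239418 ≈ -0.59851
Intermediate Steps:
z(v) = -2 + 9*v
Y = -11331 (Y = -111 - 255*44 = -111 - 11220 = -11331)
(z(679) + a)/(490167 + Y) = ((-2 + 9*679) - 292695)/(490167 - 11331) = ((-2 + 6111) - 292695)/478836 = (6109 - 292695)*(1/478836) = -286586*1/478836 = -143293/239418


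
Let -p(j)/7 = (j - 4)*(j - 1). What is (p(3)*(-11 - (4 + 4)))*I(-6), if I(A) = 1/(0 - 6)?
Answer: 133/3 ≈ 44.333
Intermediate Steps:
p(j) = -7*(-1 + j)*(-4 + j) (p(j) = -7*(j - 4)*(j - 1) = -7*(-4 + j)*(-1 + j) = -7*(-1 + j)*(-4 + j))
I(A) = -⅙ (I(A) = 1/(-6) = -⅙)
(p(3)*(-11 - (4 + 4)))*I(-6) = ((-28 - 7*3² + 35*3)*(-11 - (4 + 4)))*(-⅙) = ((-28 - 7*9 + 105)*(-11 - 1*8))*(-⅙) = ((-28 - 63 + 105)*(-11 - 8))*(-⅙) = (14*(-19))*(-⅙) = -266*(-⅙) = 133/3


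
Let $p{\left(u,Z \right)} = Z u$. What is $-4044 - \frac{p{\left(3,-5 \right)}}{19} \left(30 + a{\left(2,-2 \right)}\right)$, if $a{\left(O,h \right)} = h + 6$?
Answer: $- \frac{76326}{19} \approx -4017.2$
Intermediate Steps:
$a{\left(O,h \right)} = 6 + h$
$-4044 - \frac{p{\left(3,-5 \right)}}{19} \left(30 + a{\left(2,-2 \right)}\right) = -4044 - \frac{\left(-5\right) 3}{19} \left(30 + \left(6 - 2\right)\right) = -4044 - \left(-15\right) \frac{1}{19} \left(30 + 4\right) = -4044 - \left(- \frac{15}{19}\right) 34 = -4044 - - \frac{510}{19} = -4044 + \frac{510}{19} = - \frac{76326}{19}$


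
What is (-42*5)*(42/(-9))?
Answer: 980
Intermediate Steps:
(-42*5)*(42/(-9)) = -8820*(-1)/9 = -210*(-14/3) = 980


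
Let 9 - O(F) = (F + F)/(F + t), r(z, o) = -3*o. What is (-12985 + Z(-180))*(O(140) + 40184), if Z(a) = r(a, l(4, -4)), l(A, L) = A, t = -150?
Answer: -522752337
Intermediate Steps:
O(F) = 9 - 2*F/(-150 + F) (O(F) = 9 - (F + F)/(F - 150) = 9 - 2*F/(-150 + F))
Z(a) = -12 (Z(a) = -3*4 = -12)
(-12985 + Z(-180))*(O(140) + 40184) = (-12985 - 12)*((-1350 + 7*140)/(-150 + 140) + 40184) = -12997*((-1350 + 980)/(-10) + 40184) = -12997*(-⅒*(-370) + 40184) = -12997*(37 + 40184) = -12997*40221 = -522752337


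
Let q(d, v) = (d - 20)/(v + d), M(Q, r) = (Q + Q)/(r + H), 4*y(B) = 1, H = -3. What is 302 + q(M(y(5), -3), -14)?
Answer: 51279/169 ≈ 303.43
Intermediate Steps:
y(B) = ¼ (y(B) = (¼)*1 = ¼)
M(Q, r) = 2*Q/(-3 + r) (M(Q, r) = (Q + Q)/(r - 3) = (2*Q)/(-3 + r) = 2*Q/(-3 + r))
q(d, v) = (-20 + d)/(d + v)
302 + q(M(y(5), -3), -14) = 302 + (-20 + 2*(¼)/(-3 - 3))/(2*(¼)/(-3 - 3) - 14) = 302 + (-20 + 2*(¼)/(-6))/(2*(¼)/(-6) - 14) = 302 + (-20 + 2*(¼)*(-⅙))/(2*(¼)*(-⅙) - 14) = 302 + (-20 - 1/12)/(-1/12 - 14) = 302 - 241/12/(-169/12) = 302 - 12/169*(-241/12) = 302 + 241/169 = 51279/169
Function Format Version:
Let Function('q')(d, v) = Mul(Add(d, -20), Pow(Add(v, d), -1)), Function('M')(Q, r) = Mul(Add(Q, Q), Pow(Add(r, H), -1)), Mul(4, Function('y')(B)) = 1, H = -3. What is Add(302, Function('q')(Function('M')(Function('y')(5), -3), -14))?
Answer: Rational(51279, 169) ≈ 303.43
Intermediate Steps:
Function('y')(B) = Rational(1, 4) (Function('y')(B) = Mul(Rational(1, 4), 1) = Rational(1, 4))
Function('M')(Q, r) = Mul(2, Q, Pow(Add(-3, r), -1)) (Function('M')(Q, r) = Mul(Add(Q, Q), Pow(Add(r, -3), -1)) = Mul(Mul(2, Q), Pow(Add(-3, r), -1)) = Mul(2, Q, Pow(Add(-3, r), -1)))
Function('q')(d, v) = Mul(Pow(Add(d, v), -1), Add(-20, d)) (Function('q')(d, v) = Mul(Add(-20, d), Pow(Add(d, v), -1)) = Mul(Pow(Add(d, v), -1), Add(-20, d)))
Add(302, Function('q')(Function('M')(Function('y')(5), -3), -14)) = Add(302, Mul(Pow(Add(Mul(2, Rational(1, 4), Pow(Add(-3, -3), -1)), -14), -1), Add(-20, Mul(2, Rational(1, 4), Pow(Add(-3, -3), -1))))) = Add(302, Mul(Pow(Add(Mul(2, Rational(1, 4), Pow(-6, -1)), -14), -1), Add(-20, Mul(2, Rational(1, 4), Pow(-6, -1))))) = Add(302, Mul(Pow(Add(Mul(2, Rational(1, 4), Rational(-1, 6)), -14), -1), Add(-20, Mul(2, Rational(1, 4), Rational(-1, 6))))) = Add(302, Mul(Pow(Add(Rational(-1, 12), -14), -1), Add(-20, Rational(-1, 12)))) = Add(302, Mul(Pow(Rational(-169, 12), -1), Rational(-241, 12))) = Add(302, Mul(Rational(-12, 169), Rational(-241, 12))) = Add(302, Rational(241, 169)) = Rational(51279, 169)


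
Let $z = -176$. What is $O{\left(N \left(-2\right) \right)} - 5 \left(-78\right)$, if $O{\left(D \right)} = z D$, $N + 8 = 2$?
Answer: $-1722$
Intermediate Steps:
$N = -6$ ($N = -8 + 2 = -6$)
$O{\left(D \right)} = - 176 D$
$O{\left(N \left(-2\right) \right)} - 5 \left(-78\right) = - 176 \left(\left(-6\right) \left(-2\right)\right) - 5 \left(-78\right) = \left(-176\right) 12 - -390 = -2112 + 390 = -1722$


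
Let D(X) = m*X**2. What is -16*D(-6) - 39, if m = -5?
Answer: 2841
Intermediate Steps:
D(X) = -5*X**2
-16*D(-6) - 39 = -(-80)*(-6)**2 - 39 = -(-80)*36 - 39 = -16*(-180) - 39 = 2880 - 39 = 2841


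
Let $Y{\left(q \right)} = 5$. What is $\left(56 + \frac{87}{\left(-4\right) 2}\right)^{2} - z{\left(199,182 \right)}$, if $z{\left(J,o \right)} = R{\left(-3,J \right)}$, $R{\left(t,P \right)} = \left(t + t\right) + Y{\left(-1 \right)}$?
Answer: $\frac{130385}{64} \approx 2037.3$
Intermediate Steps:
$R{\left(t,P \right)} = 5 + 2 t$ ($R{\left(t,P \right)} = \left(t + t\right) + 5 = 2 t + 5 = 5 + 2 t$)
$z{\left(J,o \right)} = -1$ ($z{\left(J,o \right)} = 5 + 2 \left(-3\right) = 5 - 6 = -1$)
$\left(56 + \frac{87}{\left(-4\right) 2}\right)^{2} - z{\left(199,182 \right)} = \left(56 + \frac{87}{\left(-4\right) 2}\right)^{2} - -1 = \left(56 + \frac{87}{-8}\right)^{2} + 1 = \left(56 + 87 \left(- \frac{1}{8}\right)\right)^{2} + 1 = \left(56 - \frac{87}{8}\right)^{2} + 1 = \left(\frac{361}{8}\right)^{2} + 1 = \frac{130321}{64} + 1 = \frac{130385}{64}$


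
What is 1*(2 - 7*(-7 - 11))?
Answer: 128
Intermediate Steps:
1*(2 - 7*(-7 - 11)) = 1*(2 - 7*(-18)) = 1*(2 + 126) = 1*128 = 128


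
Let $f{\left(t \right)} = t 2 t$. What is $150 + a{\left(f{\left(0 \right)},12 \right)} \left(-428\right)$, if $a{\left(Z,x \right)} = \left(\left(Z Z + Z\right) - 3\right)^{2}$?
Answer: $-3702$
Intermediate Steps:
$f{\left(t \right)} = 2 t^{2}$ ($f{\left(t \right)} = 2 t t = 2 t^{2}$)
$a{\left(Z,x \right)} = \left(-3 + Z + Z^{2}\right)^{2}$ ($a{\left(Z,x \right)} = \left(\left(Z^{2} + Z\right) - 3\right)^{2} = \left(\left(Z + Z^{2}\right) - 3\right)^{2} = \left(-3 + Z + Z^{2}\right)^{2}$)
$150 + a{\left(f{\left(0 \right)},12 \right)} \left(-428\right) = 150 + \left(-3 + 2 \cdot 0^{2} + \left(2 \cdot 0^{2}\right)^{2}\right)^{2} \left(-428\right) = 150 + \left(-3 + 2 \cdot 0 + \left(2 \cdot 0\right)^{2}\right)^{2} \left(-428\right) = 150 + \left(-3 + 0 + 0^{2}\right)^{2} \left(-428\right) = 150 + \left(-3 + 0 + 0\right)^{2} \left(-428\right) = 150 + \left(-3\right)^{2} \left(-428\right) = 150 + 9 \left(-428\right) = 150 - 3852 = -3702$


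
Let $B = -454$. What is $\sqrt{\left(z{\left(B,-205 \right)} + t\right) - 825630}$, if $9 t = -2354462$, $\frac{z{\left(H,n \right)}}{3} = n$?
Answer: $\frac{i \sqrt{9790667}}{3} \approx 1043.0 i$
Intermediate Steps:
$z{\left(H,n \right)} = 3 n$
$t = - \frac{2354462}{9}$ ($t = \frac{1}{9} \left(-2354462\right) = - \frac{2354462}{9} \approx -2.6161 \cdot 10^{5}$)
$\sqrt{\left(z{\left(B,-205 \right)} + t\right) - 825630} = \sqrt{\left(3 \left(-205\right) - \frac{2354462}{9}\right) - 825630} = \sqrt{\left(-615 - \frac{2354462}{9}\right) - 825630} = \sqrt{- \frac{2359997}{9} - 825630} = \sqrt{- \frac{9790667}{9}} = \frac{i \sqrt{9790667}}{3}$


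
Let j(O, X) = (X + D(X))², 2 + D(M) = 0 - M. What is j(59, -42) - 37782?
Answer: -37778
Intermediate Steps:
D(M) = -2 - M (D(M) = -2 + (0 - M) = -2 - M)
j(O, X) = 4 (j(O, X) = (X + (-2 - X))² = (-2)² = 4)
j(59, -42) - 37782 = 4 - 37782 = -37778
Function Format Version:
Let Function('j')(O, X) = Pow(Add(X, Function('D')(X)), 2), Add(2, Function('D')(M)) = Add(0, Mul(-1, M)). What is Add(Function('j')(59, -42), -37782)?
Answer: -37778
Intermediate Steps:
Function('D')(M) = Add(-2, Mul(-1, M)) (Function('D')(M) = Add(-2, Add(0, Mul(-1, M))) = Add(-2, Mul(-1, M)))
Function('j')(O, X) = 4 (Function('j')(O, X) = Pow(Add(X, Add(-2, Mul(-1, X))), 2) = Pow(-2, 2) = 4)
Add(Function('j')(59, -42), -37782) = Add(4, -37782) = -37778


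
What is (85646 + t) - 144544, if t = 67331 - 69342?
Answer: -60909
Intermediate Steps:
t = -2011
(85646 + t) - 144544 = (85646 - 2011) - 144544 = 83635 - 144544 = -60909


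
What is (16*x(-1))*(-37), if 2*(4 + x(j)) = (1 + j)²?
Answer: 2368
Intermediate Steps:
x(j) = -4 + (1 + j)²/2
(16*x(-1))*(-37) = (16*(-4 + (1 - 1)²/2))*(-37) = (16*(-4 + (½)*0²))*(-37) = (16*(-4 + (½)*0))*(-37) = (16*(-4 + 0))*(-37) = (16*(-4))*(-37) = -64*(-37) = 2368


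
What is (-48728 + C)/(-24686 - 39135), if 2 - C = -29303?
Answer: 19423/63821 ≈ 0.30434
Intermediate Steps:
C = 29305 (C = 2 - 1*(-29303) = 2 + 29303 = 29305)
(-48728 + C)/(-24686 - 39135) = (-48728 + 29305)/(-24686 - 39135) = -19423/(-63821) = -19423*(-1/63821) = 19423/63821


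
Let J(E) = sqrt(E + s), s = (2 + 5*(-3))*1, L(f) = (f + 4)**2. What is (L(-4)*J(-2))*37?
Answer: 0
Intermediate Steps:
L(f) = (4 + f)**2
s = -13 (s = (2 - 15)*1 = -13*1 = -13)
J(E) = sqrt(-13 + E) (J(E) = sqrt(E - 13) = sqrt(-13 + E))
(L(-4)*J(-2))*37 = ((4 - 4)**2*sqrt(-13 - 2))*37 = (0**2*sqrt(-15))*37 = (0*(I*sqrt(15)))*37 = 0*37 = 0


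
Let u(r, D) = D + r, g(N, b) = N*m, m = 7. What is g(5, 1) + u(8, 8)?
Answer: 51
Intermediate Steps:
g(N, b) = 7*N (g(N, b) = N*7 = 7*N)
g(5, 1) + u(8, 8) = 7*5 + (8 + 8) = 35 + 16 = 51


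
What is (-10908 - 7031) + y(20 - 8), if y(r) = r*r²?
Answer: -16211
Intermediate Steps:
y(r) = r³
(-10908 - 7031) + y(20 - 8) = (-10908 - 7031) + (20 - 8)³ = -17939 + 12³ = -17939 + 1728 = -16211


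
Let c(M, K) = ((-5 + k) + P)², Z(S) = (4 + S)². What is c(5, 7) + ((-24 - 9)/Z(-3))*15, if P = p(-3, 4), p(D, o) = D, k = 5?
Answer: -486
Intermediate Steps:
P = -3
c(M, K) = 9 (c(M, K) = ((-5 + 5) - 3)² = (0 - 3)² = (-3)² = 9)
c(5, 7) + ((-24 - 9)/Z(-3))*15 = 9 + ((-24 - 9)/((4 - 3)²))*15 = 9 - 33/(1²)*15 = 9 - 33/1*15 = 9 - 33*1*15 = 9 - 33*15 = 9 - 495 = -486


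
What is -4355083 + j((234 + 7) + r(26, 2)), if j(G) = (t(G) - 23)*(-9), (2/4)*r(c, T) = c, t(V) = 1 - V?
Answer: -4352248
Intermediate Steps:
r(c, T) = 2*c
j(G) = 198 + 9*G (j(G) = ((1 - G) - 23)*(-9) = (-22 - G)*(-9) = 198 + 9*G)
-4355083 + j((234 + 7) + r(26, 2)) = -4355083 + (198 + 9*((234 + 7) + 2*26)) = -4355083 + (198 + 9*(241 + 52)) = -4355083 + (198 + 9*293) = -4355083 + (198 + 2637) = -4355083 + 2835 = -4352248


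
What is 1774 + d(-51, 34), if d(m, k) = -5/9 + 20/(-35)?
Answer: 111691/63 ≈ 1772.9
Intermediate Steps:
d(m, k) = -71/63 (d(m, k) = -5*⅑ + 20*(-1/35) = -5/9 - 4/7 = -71/63)
1774 + d(-51, 34) = 1774 - 71/63 = 111691/63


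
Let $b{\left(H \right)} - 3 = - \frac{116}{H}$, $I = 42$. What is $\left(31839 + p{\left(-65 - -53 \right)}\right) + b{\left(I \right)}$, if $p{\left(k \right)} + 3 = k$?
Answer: $\frac{668309}{21} \approx 31824.0$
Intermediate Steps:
$p{\left(k \right)} = -3 + k$
$b{\left(H \right)} = 3 - \frac{116}{H}$
$\left(31839 + p{\left(-65 - -53 \right)}\right) + b{\left(I \right)} = \left(31839 - 15\right) + \left(3 - \frac{116}{42}\right) = \left(31839 + \left(-3 + \left(-65 + 53\right)\right)\right) + \left(3 - \frac{58}{21}\right) = \left(31839 - 15\right) + \left(3 - \frac{58}{21}\right) = \left(31839 - 15\right) + \frac{5}{21} = 31824 + \frac{5}{21} = \frac{668309}{21}$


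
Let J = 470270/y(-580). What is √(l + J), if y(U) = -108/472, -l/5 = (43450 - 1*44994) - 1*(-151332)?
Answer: 2*I*√56784930/9 ≈ 1674.6*I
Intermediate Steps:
l = -748940 (l = -5*((43450 - 1*44994) - 1*(-151332)) = -5*((43450 - 44994) + 151332) = -5*(-1544 + 151332) = -5*149788 = -748940)
y(U) = -27/118 (y(U) = -108*1/472 = -27/118)
J = -55491860/27 (J = 470270/(-27/118) = 470270*(-118/27) = -55491860/27 ≈ -2.0553e+6)
√(l + J) = √(-748940 - 55491860/27) = √(-75713240/27) = 2*I*√56784930/9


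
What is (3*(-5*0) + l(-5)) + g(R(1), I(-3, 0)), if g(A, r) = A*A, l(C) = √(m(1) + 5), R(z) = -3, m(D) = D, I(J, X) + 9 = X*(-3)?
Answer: 9 + √6 ≈ 11.449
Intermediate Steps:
I(J, X) = -9 - 3*X (I(J, X) = -9 + X*(-3) = -9 - 3*X)
l(C) = √6 (l(C) = √(1 + 5) = √6)
g(A, r) = A²
(3*(-5*0) + l(-5)) + g(R(1), I(-3, 0)) = (3*(-5*0) + √6) + (-3)² = (3*0 + √6) + 9 = (0 + √6) + 9 = √6 + 9 = 9 + √6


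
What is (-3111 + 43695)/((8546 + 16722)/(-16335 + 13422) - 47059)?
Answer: -118221192/137108135 ≈ -0.86225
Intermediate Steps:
(-3111 + 43695)/((8546 + 16722)/(-16335 + 13422) - 47059) = 40584/(25268/(-2913) - 47059) = 40584/(25268*(-1/2913) - 47059) = 40584/(-25268/2913 - 47059) = 40584/(-137108135/2913) = 40584*(-2913/137108135) = -118221192/137108135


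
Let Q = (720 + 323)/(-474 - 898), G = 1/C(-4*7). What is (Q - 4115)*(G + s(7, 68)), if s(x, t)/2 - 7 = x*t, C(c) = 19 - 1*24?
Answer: -3895501181/980 ≈ -3.9750e+6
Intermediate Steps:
C(c) = -5 (C(c) = 19 - 24 = -5)
G = -⅕ (G = 1/(-5) = -⅕ ≈ -0.20000)
s(x, t) = 14 + 2*t*x (s(x, t) = 14 + 2*(x*t) = 14 + 2*(t*x) = 14 + 2*t*x)
Q = -149/196 (Q = 1043/(-1372) = 1043*(-1/1372) = -149/196 ≈ -0.76020)
(Q - 4115)*(G + s(7, 68)) = (-149/196 - 4115)*(-⅕ + (14 + 2*68*7)) = -806689*(-⅕ + (14 + 952))/196 = -806689*(-⅕ + 966)/196 = -806689/196*4829/5 = -3895501181/980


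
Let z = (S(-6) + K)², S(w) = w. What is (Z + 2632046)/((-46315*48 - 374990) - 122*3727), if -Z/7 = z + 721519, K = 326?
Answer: 3135387/3052804 ≈ 1.0271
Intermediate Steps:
z = 102400 (z = (-6 + 326)² = 320² = 102400)
Z = -5767433 (Z = -7*(102400 + 721519) = -7*823919 = -5767433)
(Z + 2632046)/((-46315*48 - 374990) - 122*3727) = (-5767433 + 2632046)/((-46315*48 - 374990) - 122*3727) = -3135387/((-2223120 - 374990) - 454694) = -3135387/(-2598110 - 454694) = -3135387/(-3052804) = -3135387*(-1/3052804) = 3135387/3052804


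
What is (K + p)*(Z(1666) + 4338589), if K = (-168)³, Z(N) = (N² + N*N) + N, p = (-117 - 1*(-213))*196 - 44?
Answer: -46715541549620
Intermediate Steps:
p = 18772 (p = (-117 + 213)*196 - 44 = 96*196 - 44 = 18816 - 44 = 18772)
Z(N) = N + 2*N² (Z(N) = (N² + N²) + N = 2*N² + N = N + 2*N²)
K = -4741632
(K + p)*(Z(1666) + 4338589) = (-4741632 + 18772)*(1666*(1 + 2*1666) + 4338589) = -4722860*(1666*(1 + 3332) + 4338589) = -4722860*(1666*3333 + 4338589) = -4722860*(5552778 + 4338589) = -4722860*9891367 = -46715541549620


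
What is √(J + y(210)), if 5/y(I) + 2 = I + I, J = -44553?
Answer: I*√7784476282/418 ≈ 211.08*I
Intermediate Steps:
y(I) = 5/(-2 + 2*I) (y(I) = 5/(-2 + (I + I)) = 5/(-2 + 2*I))
√(J + y(210)) = √(-44553 + 5/(2*(-1 + 210))) = √(-44553 + (5/2)/209) = √(-44553 + (5/2)*(1/209)) = √(-44553 + 5/418) = √(-18623149/418) = I*√7784476282/418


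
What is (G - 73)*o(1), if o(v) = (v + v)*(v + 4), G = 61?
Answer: -120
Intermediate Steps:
o(v) = 2*v*(4 + v) (o(v) = (2*v)*(4 + v) = 2*v*(4 + v))
(G - 73)*o(1) = (61 - 73)*(2*1*(4 + 1)) = -24*5 = -12*10 = -120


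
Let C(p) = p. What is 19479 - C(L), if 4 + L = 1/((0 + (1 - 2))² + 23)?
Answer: 467591/24 ≈ 19483.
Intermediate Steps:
L = -95/24 (L = -4 + 1/((0 + (1 - 2))² + 23) = -4 + 1/((0 - 1)² + 23) = -4 + 1/((-1)² + 23) = -4 + 1/(1 + 23) = -4 + 1/24 = -95/24 ≈ -3.9583)
19479 - C(L) = 19479 - 1*(-95/24) = 19479 + 95/24 = 467591/24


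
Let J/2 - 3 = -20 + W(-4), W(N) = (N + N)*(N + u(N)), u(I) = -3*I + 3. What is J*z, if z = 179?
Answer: -37590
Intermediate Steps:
u(I) = 3 - 3*I
W(N) = 2*N*(3 - 2*N) (W(N) = (N + N)*(N + (3 - 3*N)) = (2*N)*(3 - 2*N) = 2*N*(3 - 2*N))
J = -210 (J = 6 + 2*(-20 + 2*(-4)*(3 - 2*(-4))) = 6 + 2*(-20 + 2*(-4)*(3 + 8)) = 6 + 2*(-20 + 2*(-4)*11) = 6 + 2*(-20 - 88) = 6 + 2*(-108) = 6 - 216 = -210)
J*z = -210*179 = -37590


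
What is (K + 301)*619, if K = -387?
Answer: -53234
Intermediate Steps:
(K + 301)*619 = (-387 + 301)*619 = -86*619 = -53234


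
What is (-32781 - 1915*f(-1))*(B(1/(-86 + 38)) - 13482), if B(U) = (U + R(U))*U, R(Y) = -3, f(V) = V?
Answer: 479385756839/1152 ≈ 4.1613e+8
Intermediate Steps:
B(U) = U*(-3 + U) (B(U) = (U - 3)*U = (-3 + U)*U = U*(-3 + U))
(-32781 - 1915*f(-1))*(B(1/(-86 + 38)) - 13482) = (-32781 - 1915*(-1))*((-3 + 1/(-86 + 38))/(-86 + 38) - 13482) = (-32781 + 1915)*((-3 + 1/(-48))/(-48) - 13482) = -30866*(-(-3 - 1/48)/48 - 13482) = -30866*(-1/48*(-145/48) - 13482) = -30866*(145/2304 - 13482) = -30866*(-31062383/2304) = 479385756839/1152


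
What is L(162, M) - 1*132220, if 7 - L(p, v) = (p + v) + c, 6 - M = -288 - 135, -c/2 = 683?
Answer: -131438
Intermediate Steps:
c = -1366 (c = -2*683 = -1366)
M = 429 (M = 6 - (-288 - 135) = 6 - 1*(-423) = 6 + 423 = 429)
L(p, v) = 1373 - p - v (L(p, v) = 7 - ((p + v) - 1366) = 7 - (-1366 + p + v) = 7 + (1366 - p - v) = 1373 - p - v)
L(162, M) - 1*132220 = (1373 - 1*162 - 1*429) - 1*132220 = (1373 - 162 - 429) - 132220 = 782 - 132220 = -131438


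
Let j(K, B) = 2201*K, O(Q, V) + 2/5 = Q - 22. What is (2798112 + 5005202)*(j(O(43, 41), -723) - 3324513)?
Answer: -127942059486668/5 ≈ -2.5588e+13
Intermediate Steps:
O(Q, V) = -112/5 + Q (O(Q, V) = -2/5 + (Q - 22) = -2/5 + (-22 + Q) = -112/5 + Q)
(2798112 + 5005202)*(j(O(43, 41), -723) - 3324513) = (2798112 + 5005202)*(2201*(-112/5 + 43) - 3324513) = 7803314*(2201*(103/5) - 3324513) = 7803314*(226703/5 - 3324513) = 7803314*(-16395862/5) = -127942059486668/5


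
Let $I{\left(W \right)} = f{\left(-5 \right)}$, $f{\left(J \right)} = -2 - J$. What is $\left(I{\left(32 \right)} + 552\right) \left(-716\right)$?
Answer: $-397380$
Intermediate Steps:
$I{\left(W \right)} = 3$ ($I{\left(W \right)} = -2 - -5 = -2 + 5 = 3$)
$\left(I{\left(32 \right)} + 552\right) \left(-716\right) = \left(3 + 552\right) \left(-716\right) = 555 \left(-716\right) = -397380$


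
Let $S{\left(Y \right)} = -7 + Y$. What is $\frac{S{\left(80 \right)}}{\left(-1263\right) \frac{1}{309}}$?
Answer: $- \frac{7519}{421} \approx -17.86$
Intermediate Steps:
$\frac{S{\left(80 \right)}}{\left(-1263\right) \frac{1}{309}} = \frac{-7 + 80}{\left(-1263\right) \frac{1}{309}} = \frac{73}{\left(-1263\right) \frac{1}{309}} = \frac{73}{- \frac{421}{103}} = 73 \left(- \frac{103}{421}\right) = - \frac{7519}{421}$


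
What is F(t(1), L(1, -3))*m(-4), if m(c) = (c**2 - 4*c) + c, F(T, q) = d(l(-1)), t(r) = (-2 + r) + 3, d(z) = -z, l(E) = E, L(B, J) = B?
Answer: 28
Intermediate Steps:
t(r) = 1 + r
F(T, q) = 1 (F(T, q) = -1*(-1) = 1)
m(c) = c**2 - 3*c
F(t(1), L(1, -3))*m(-4) = 1*(-4*(-3 - 4)) = 1*(-4*(-7)) = 1*28 = 28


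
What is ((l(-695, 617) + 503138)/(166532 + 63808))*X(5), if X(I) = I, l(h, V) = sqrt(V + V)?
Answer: 251569/23034 + sqrt(1234)/46068 ≈ 10.922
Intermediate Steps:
l(h, V) = sqrt(2)*sqrt(V) (l(h, V) = sqrt(2*V) = sqrt(2)*sqrt(V))
((l(-695, 617) + 503138)/(166532 + 63808))*X(5) = ((sqrt(2)*sqrt(617) + 503138)/(166532 + 63808))*5 = ((sqrt(1234) + 503138)/230340)*5 = ((503138 + sqrt(1234))*(1/230340))*5 = (251569/115170 + sqrt(1234)/230340)*5 = 251569/23034 + sqrt(1234)/46068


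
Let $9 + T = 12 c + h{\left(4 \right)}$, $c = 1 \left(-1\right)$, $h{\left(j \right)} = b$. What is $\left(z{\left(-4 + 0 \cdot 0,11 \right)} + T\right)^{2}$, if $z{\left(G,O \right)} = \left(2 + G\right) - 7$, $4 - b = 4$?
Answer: $900$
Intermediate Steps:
$b = 0$ ($b = 4 - 4 = 0$)
$h{\left(j \right)} = 0$
$z{\left(G,O \right)} = -5 + G$
$c = -1$
$T = -21$ ($T = -9 + \left(12 \left(-1\right) + 0\right) = -9 + \left(-12 + 0\right) = -9 - 12 = -21$)
$\left(z{\left(-4 + 0 \cdot 0,11 \right)} + T\right)^{2} = \left(\left(-5 + \left(-4 + 0 \cdot 0\right)\right) - 21\right)^{2} = \left(\left(-5 + \left(-4 + 0\right)\right) - 21\right)^{2} = \left(\left(-5 - 4\right) - 21\right)^{2} = \left(-9 - 21\right)^{2} = \left(-30\right)^{2} = 900$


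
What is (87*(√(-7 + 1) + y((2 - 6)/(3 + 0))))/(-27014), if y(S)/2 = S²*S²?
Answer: -7424/364689 - 87*I*√6/27014 ≈ -0.020357 - 0.0078887*I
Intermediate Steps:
y(S) = 2*S⁴ (y(S) = 2*(S²*S²) = 2*S⁴)
(87*(√(-7 + 1) + y((2 - 6)/(3 + 0))))/(-27014) = (87*(√(-7 + 1) + 2*((2 - 6)/(3 + 0))⁴))/(-27014) = (87*(√(-6) + 2*(-4/3)⁴))*(-1/27014) = (87*(I*√6 + 2*(-4*⅓)⁴))*(-1/27014) = (87*(I*√6 + 2*(-4/3)⁴))*(-1/27014) = (87*(I*√6 + 2*(256/81)))*(-1/27014) = (87*(I*√6 + 512/81))*(-1/27014) = (87*(512/81 + I*√6))*(-1/27014) = (14848/27 + 87*I*√6)*(-1/27014) = -7424/364689 - 87*I*√6/27014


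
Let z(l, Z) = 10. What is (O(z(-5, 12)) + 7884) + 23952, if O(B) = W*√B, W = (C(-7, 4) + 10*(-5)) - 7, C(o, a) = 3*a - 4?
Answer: 31836 - 49*√10 ≈ 31681.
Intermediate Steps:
C(o, a) = -4 + 3*a
W = -49 (W = ((-4 + 3*4) + 10*(-5)) - 7 = ((-4 + 12) - 50) - 7 = (8 - 50) - 7 = -42 - 7 = -49)
O(B) = -49*√B
(O(z(-5, 12)) + 7884) + 23952 = (-49*√10 + 7884) + 23952 = (7884 - 49*√10) + 23952 = 31836 - 49*√10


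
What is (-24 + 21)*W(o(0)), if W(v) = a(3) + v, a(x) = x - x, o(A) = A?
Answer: 0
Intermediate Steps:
a(x) = 0
W(v) = v (W(v) = 0 + v = v)
(-24 + 21)*W(o(0)) = (-24 + 21)*0 = -3*0 = 0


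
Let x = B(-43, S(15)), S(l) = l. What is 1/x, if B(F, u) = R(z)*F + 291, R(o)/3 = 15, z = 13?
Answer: -1/1644 ≈ -0.00060827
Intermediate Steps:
R(o) = 45 (R(o) = 3*15 = 45)
B(F, u) = 291 + 45*F (B(F, u) = 45*F + 291 = 291 + 45*F)
x = -1644 (x = 291 + 45*(-43) = 291 - 1935 = -1644)
1/x = 1/(-1644) = -1/1644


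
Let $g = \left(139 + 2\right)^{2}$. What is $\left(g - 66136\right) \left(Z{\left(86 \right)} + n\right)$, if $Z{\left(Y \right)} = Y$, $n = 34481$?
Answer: $-1598896585$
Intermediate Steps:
$g = 19881$ ($g = 141^{2} = 19881$)
$\left(g - 66136\right) \left(Z{\left(86 \right)} + n\right) = \left(19881 - 66136\right) \left(86 + 34481\right) = \left(-46255\right) 34567 = -1598896585$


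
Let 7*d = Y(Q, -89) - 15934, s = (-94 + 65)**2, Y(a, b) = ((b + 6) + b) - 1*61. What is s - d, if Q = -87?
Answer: 22054/7 ≈ 3150.6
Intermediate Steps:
Y(a, b) = -55 + 2*b (Y(a, b) = ((6 + b) + b) - 61 = (6 + 2*b) - 61 = -55 + 2*b)
s = 841 (s = (-29)**2 = 841)
d = -16167/7 (d = ((-55 + 2*(-89)) - 15934)/7 = ((-55 - 178) - 15934)/7 = (-233 - 15934)/7 = (1/7)*(-16167) = -16167/7 ≈ -2309.6)
s - d = 841 - 1*(-16167/7) = 841 + 16167/7 = 22054/7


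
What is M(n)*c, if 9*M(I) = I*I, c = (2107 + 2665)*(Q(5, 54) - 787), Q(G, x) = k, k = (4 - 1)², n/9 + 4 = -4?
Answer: -2138466816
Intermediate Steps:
n = -72 (n = -36 + 9*(-4) = -36 - 36 = -72)
k = 9 (k = 3² = 9)
Q(G, x) = 9
c = -3712616 (c = (2107 + 2665)*(9 - 787) = 4772*(-778) = -3712616)
M(I) = I²/9 (M(I) = (I*I)/9 = I²/9)
M(n)*c = ((⅑)*(-72)²)*(-3712616) = ((⅑)*5184)*(-3712616) = 576*(-3712616) = -2138466816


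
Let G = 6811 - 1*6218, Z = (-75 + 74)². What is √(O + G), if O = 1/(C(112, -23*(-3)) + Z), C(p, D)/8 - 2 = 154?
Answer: √925081842/1249 ≈ 24.352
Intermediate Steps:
C(p, D) = 1248 (C(p, D) = 16 + 8*154 = 16 + 1232 = 1248)
Z = 1 (Z = (-1)² = 1)
O = 1/1249 (O = 1/(1248 + 1) = 1/1249 ≈ 0.00080064)
G = 593 (G = 6811 - 6218 = 593)
√(O + G) = √(1/1249 + 593) = √(740658/1249) = √925081842/1249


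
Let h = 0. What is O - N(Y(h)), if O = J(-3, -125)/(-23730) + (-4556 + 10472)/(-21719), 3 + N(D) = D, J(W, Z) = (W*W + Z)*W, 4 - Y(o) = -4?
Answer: -454150707/85898645 ≈ -5.2871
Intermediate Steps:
Y(o) = 8 (Y(o) = 4 - 1*(-4) = 4 + 4 = 8)
J(W, Z) = W*(Z + W²) (J(W, Z) = (W² + Z)*W = (Z + W²)*W = W*(Z + W²))
N(D) = -3 + D
O = -24657482/85898645 (O = -3*(-125 + (-3)²)/(-23730) + (-4556 + 10472)/(-21719) = -3*(-125 + 9)*(-1/23730) + 5916*(-1/21719) = -3*(-116)*(-1/23730) - 5916/21719 = 348*(-1/23730) - 5916/21719 = -58/3955 - 5916/21719 = -24657482/85898645 ≈ -0.28705)
O - N(Y(h)) = -24657482/85898645 - (-3 + 8) = -24657482/85898645 - 1*5 = -24657482/85898645 - 5 = -454150707/85898645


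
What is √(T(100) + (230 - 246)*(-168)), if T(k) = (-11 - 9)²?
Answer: 4*√193 ≈ 55.570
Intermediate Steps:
T(k) = 400 (T(k) = (-20)² = 400)
√(T(100) + (230 - 246)*(-168)) = √(400 + (230 - 246)*(-168)) = √(400 - 16*(-168)) = √(400 + 2688) = √3088 = 4*√193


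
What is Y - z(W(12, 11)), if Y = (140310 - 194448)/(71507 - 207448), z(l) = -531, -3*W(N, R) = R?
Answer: 72238809/135941 ≈ 531.40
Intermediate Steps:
W(N, R) = -R/3
Y = 54138/135941 (Y = -54138/(-135941) = -54138*(-1/135941) = 54138/135941 ≈ 0.39825)
Y - z(W(12, 11)) = 54138/135941 - 1*(-531) = 54138/135941 + 531 = 72238809/135941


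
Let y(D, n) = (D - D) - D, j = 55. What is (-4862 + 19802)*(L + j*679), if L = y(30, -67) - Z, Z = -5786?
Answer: 643928940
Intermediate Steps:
y(D, n) = -D (y(D, n) = 0 - D = -D)
L = 5756 (L = -1*30 - 1*(-5786) = -30 + 5786 = 5756)
(-4862 + 19802)*(L + j*679) = (-4862 + 19802)*(5756 + 55*679) = 14940*(5756 + 37345) = 14940*43101 = 643928940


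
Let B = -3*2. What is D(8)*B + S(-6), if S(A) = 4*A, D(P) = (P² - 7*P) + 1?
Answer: -78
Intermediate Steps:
D(P) = 1 + P² - 7*P
B = -6
D(8)*B + S(-6) = (1 + 8² - 7*8)*(-6) + 4*(-6) = (1 + 64 - 56)*(-6) - 24 = 9*(-6) - 24 = -54 - 24 = -78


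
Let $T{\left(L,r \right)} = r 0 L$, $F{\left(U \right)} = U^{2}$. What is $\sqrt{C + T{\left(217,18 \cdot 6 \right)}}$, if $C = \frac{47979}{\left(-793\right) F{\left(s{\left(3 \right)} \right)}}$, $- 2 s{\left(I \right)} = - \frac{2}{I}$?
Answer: $\frac{9 i \sqrt{4227483}}{793} \approx 23.335 i$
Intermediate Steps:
$s{\left(I \right)} = \frac{1}{I}$ ($s{\left(I \right)} = - \frac{\left(-2\right) \frac{1}{I}}{2} = \frac{1}{I}$)
$T{\left(L,r \right)} = 0$ ($T{\left(L,r \right)} = 0 L = 0$)
$C = - \frac{431811}{793}$ ($C = \frac{47979}{\left(-793\right) \left(\frac{1}{3}\right)^{2}} = \frac{47979}{\left(-793\right) \frac{1}{9}} = \frac{47979}{- \frac{793}{9}} = 47979 \left(- \frac{9}{793}\right) = - \frac{431811}{793} \approx -544.53$)
$\sqrt{C + T{\left(217,18 \cdot 6 \right)}} = \sqrt{- \frac{431811}{793} + 0} = \sqrt{- \frac{431811}{793}} = \frac{9 i \sqrt{4227483}}{793}$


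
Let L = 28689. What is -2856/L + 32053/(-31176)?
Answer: -336202391/298136088 ≈ -1.1277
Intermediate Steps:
-2856/L + 32053/(-31176) = -2856/28689 + 32053/(-31176) = -2856*1/28689 + 32053*(-1/31176) = -952/9563 - 32053/31176 = -336202391/298136088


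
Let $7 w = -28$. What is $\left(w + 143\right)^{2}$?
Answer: $19321$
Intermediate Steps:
$w = -4$ ($w = \frac{1}{7} \left(-28\right) = -4$)
$\left(w + 143\right)^{2} = \left(-4 + 143\right)^{2} = 139^{2} = 19321$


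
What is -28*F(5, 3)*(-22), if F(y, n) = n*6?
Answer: 11088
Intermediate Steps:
F(y, n) = 6*n
-28*F(5, 3)*(-22) = -168*3*(-22) = -28*18*(-22) = -504*(-22) = 11088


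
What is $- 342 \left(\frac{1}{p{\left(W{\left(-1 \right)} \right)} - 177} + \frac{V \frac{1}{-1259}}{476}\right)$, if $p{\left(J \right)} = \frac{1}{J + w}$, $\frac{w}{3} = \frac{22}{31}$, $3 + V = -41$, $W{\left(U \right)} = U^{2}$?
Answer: $\frac{129097071}{67569271} \approx 1.9106$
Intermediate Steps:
$V = -44$ ($V = -3 - 41 = -44$)
$w = \frac{66}{31}$ ($w = 3 \cdot \frac{22}{31} = \frac{66}{31} \approx 2.129$)
$p{\left(J \right)} = \frac{1}{\frac{66}{31} + J}$ ($p{\left(J \right)} = \frac{1}{J + \frac{66}{31}} = \frac{1}{\frac{66}{31} + J}$)
$- 342 \left(\frac{1}{p{\left(W{\left(-1 \right)} \right)} - 177} + \frac{V \frac{1}{-1259}}{476}\right) = - 342 \left(\frac{1}{\frac{31}{66 + 31 \left(-1\right)^{2}} - 177} + \frac{\left(-44\right) \frac{1}{-1259}}{476}\right) = - 342 \left(\frac{1}{\frac{31}{66 + 31 \cdot 1} - 177} + \left(-44\right) \left(- \frac{1}{1259}\right) \frac{1}{476}\right) = - 342 \left(\frac{1}{\frac{31}{66 + 31} - 177} + \frac{44}{1259} \cdot \frac{1}{476}\right) = - 342 \left(\frac{1}{\frac{31}{97} - 177} + \frac{11}{149821}\right) = - 342 \left(\frac{1}{- \frac{17138}{97}} + \frac{11}{149821}\right) = - 342 \left(- \frac{97}{17138} + \frac{11}{149821}\right) = \left(-342\right) \left(- \frac{14344119}{2567632298}\right) = \frac{129097071}{67569271}$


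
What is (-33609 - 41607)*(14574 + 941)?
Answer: -1166976240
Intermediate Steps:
(-33609 - 41607)*(14574 + 941) = -75216*15515 = -1166976240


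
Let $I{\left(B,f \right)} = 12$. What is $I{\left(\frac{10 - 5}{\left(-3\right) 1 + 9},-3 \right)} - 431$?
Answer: $-419$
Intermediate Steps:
$I{\left(\frac{10 - 5}{\left(-3\right) 1 + 9},-3 \right)} - 431 = 12 - 431 = -419$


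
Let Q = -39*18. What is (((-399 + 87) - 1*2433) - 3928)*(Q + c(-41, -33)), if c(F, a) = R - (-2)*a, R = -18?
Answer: 5244978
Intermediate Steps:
c(F, a) = -18 + 2*a (c(F, a) = -18 - (-2)*a = -18 + 2*a)
Q = -702
(((-399 + 87) - 1*2433) - 3928)*(Q + c(-41, -33)) = (((-399 + 87) - 1*2433) - 3928)*(-702 + (-18 + 2*(-33))) = ((-312 - 2433) - 3928)*(-702 + (-18 - 66)) = (-2745 - 3928)*(-702 - 84) = -6673*(-786) = 5244978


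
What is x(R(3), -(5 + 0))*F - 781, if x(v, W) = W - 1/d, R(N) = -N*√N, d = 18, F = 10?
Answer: -7484/9 ≈ -831.56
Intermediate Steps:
R(N) = -N^(3/2)
x(v, W) = -1/18 + W (x(v, W) = W - 1/18 = -1/18 + W)
x(R(3), -(5 + 0))*F - 781 = (-1/18 - (5 + 0))*10 - 781 = (-1/18 - 1*5)*10 - 781 = (-1/18 - 5)*10 - 781 = -91/18*10 - 781 = -455/9 - 781 = -7484/9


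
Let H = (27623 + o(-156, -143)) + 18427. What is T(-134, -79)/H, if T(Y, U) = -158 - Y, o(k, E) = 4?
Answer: -12/23027 ≈ -0.00052113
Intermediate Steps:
H = 46054 (H = (27623 + 4) + 18427 = 27627 + 18427 = 46054)
T(-134, -79)/H = (-158 - 1*(-134))/46054 = (-158 + 134)*(1/46054) = -24*1/46054 = -12/23027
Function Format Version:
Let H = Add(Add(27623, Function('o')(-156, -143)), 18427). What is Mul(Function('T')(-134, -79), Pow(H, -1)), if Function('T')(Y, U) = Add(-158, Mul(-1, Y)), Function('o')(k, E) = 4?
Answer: Rational(-12, 23027) ≈ -0.00052113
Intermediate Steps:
H = 46054 (H = Add(Add(27623, 4), 18427) = Add(27627, 18427) = 46054)
Mul(Function('T')(-134, -79), Pow(H, -1)) = Mul(Add(-158, Mul(-1, -134)), Pow(46054, -1)) = Mul(Add(-158, 134), Rational(1, 46054)) = Mul(-24, Rational(1, 46054)) = Rational(-12, 23027)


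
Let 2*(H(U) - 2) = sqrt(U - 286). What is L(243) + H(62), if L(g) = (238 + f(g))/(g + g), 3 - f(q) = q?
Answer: 485/243 + 2*I*sqrt(14) ≈ 1.9959 + 7.4833*I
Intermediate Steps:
H(U) = 2 + sqrt(-286 + U)/2 (H(U) = 2 + sqrt(U - 286)/2 = 2 + sqrt(-286 + U)/2)
f(q) = 3 - q
L(g) = (241 - g)/(2*g) (L(g) = (238 + (3 - g))/(g + g) = (241 - g)/((2*g)) = (241 - g)*(1/(2*g)) = (241 - g)/(2*g))
L(243) + H(62) = (1/2)*(241 - 1*243)/243 + (2 + sqrt(-286 + 62)/2) = (1/2)*(1/243)*(241 - 243) + (2 + sqrt(-224)/2) = (1/2)*(1/243)*(-2) + (2 + (4*I*sqrt(14))/2) = -1/243 + (2 + 2*I*sqrt(14)) = 485/243 + 2*I*sqrt(14)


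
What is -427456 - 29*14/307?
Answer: -131229398/307 ≈ -4.2746e+5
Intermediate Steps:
-427456 - 29*14/307 = -427456 - 406/307 = -131229398/307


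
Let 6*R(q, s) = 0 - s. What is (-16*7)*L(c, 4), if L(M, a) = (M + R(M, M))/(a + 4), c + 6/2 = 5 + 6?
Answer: -280/3 ≈ -93.333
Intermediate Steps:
c = 8 (c = -3 + (5 + 6) = -3 + 11 = 8)
R(q, s) = -s/6 (R(q, s) = (0 - s)/6 = (-s)/6 = -s/6)
L(M, a) = 5*M/(6*(4 + a)) (L(M, a) = (M - M/6)/(a + 4) = (5*M/6)/(4 + a) = 5*M/(6*(4 + a)))
(-16*7)*L(c, 4) = (-16*7)*((⅚)*8/(4 + 4)) = -280*8/(3*8) = -112*⅚ = -280/3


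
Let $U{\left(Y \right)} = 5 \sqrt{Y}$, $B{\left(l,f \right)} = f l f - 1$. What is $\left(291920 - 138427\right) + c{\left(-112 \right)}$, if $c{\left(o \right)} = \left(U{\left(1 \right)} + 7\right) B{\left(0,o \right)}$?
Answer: $153481$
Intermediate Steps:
$B{\left(l,f \right)} = -1 + l f^{2}$ ($B{\left(l,f \right)} = l f^{2} - 1 = -1 + l f^{2}$)
$c{\left(o \right)} = -12$ ($c{\left(o \right)} = \left(5 \sqrt{1} + 7\right) \left(-1 + 0 o^{2}\right) = \left(5 \cdot 1 + 7\right) \left(-1 + 0\right) = \left(5 + 7\right) \left(-1\right) = 12 \left(-1\right) = -12$)
$\left(291920 - 138427\right) + c{\left(-112 \right)} = \left(291920 - 138427\right) - 12 = 153493 - 12 = 153481$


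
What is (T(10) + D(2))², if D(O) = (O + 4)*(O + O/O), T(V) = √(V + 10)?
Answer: 344 + 72*√5 ≈ 505.00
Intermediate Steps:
T(V) = √(10 + V)
D(O) = (1 + O)*(4 + O) (D(O) = (4 + O)*(O + 1) = (4 + O)*(1 + O) = (1 + O)*(4 + O))
(T(10) + D(2))² = (√(10 + 10) + (4 + 2² + 5*2))² = (√20 + (4 + 4 + 10))² = (2*√5 + 18)² = (18 + 2*√5)²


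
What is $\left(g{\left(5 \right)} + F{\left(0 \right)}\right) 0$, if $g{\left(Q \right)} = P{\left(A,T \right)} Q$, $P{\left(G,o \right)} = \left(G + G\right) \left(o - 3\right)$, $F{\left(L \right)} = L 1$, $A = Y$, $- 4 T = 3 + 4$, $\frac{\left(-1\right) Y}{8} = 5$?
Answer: $0$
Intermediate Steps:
$Y = -40$ ($Y = \left(-8\right) 5 = -40$)
$T = - \frac{7}{4}$ ($T = - \frac{3 + 4}{4} = \left(- \frac{1}{4}\right) 7 = - \frac{7}{4} \approx -1.75$)
$A = -40$
$F{\left(L \right)} = L$
$P{\left(G,o \right)} = 2 G \left(-3 + o\right)$
$g{\left(Q \right)} = 380 Q$ ($g{\left(Q \right)} = 2 \left(-40\right) \left(-3 - \frac{7}{4}\right) Q = 2 \left(-40\right) \left(- \frac{19}{4}\right) Q = 380 Q$)
$\left(g{\left(5 \right)} + F{\left(0 \right)}\right) 0 = \left(380 \cdot 5 + 0\right) 0 = \left(1900 + 0\right) 0 = 1900 \cdot 0 = 0$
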